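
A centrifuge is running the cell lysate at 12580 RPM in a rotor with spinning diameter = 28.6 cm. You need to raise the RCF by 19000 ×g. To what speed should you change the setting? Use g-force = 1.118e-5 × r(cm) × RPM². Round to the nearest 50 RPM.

N₂ ≈ 16650 RPM

r = 28.6 / 2 = 14.3 cm
Current RCF = 1.118 × 10⁻⁵ × 14.3 × (12580)² = 1.118 × 10⁻⁵ × 14.3 × 158,256,400 ≈ 25,301.1 × g
Target RCF = 25,301.1 + 19,000 = 44,301.1 × g
N² = 44,301.1 / (15.9874 × 10⁻⁵) = 277,100,091
N ≈ √277,100,091 ≈ 16,646.3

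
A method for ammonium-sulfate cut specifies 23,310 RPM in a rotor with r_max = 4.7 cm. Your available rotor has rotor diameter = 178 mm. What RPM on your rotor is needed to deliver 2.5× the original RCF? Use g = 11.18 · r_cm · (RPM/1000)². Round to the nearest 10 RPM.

RCF_original = 11.18 × 4.7 × (23.31)² = 11.18 × 4.7 × 543.3561 ≈ 28,551.2 × g
Target RCF = 2.5 × 28,551.2 ≈ 71,378 × g
Your rotor: r = 178 mm / 2 = 89 mm = 8.9 cm
71,378 = 11.18 × 8.9 × (N/1000)²
(N/1000)² = 71,378 / 99.502 = 717.3524
N = 1000 × √717.3524 ≈ 26,783.4

≈ 26780 RPM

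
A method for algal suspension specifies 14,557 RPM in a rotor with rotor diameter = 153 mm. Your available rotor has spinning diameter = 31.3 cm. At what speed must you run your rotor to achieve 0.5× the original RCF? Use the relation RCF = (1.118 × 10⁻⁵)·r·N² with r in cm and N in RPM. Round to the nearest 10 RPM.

≈ 7200 RPM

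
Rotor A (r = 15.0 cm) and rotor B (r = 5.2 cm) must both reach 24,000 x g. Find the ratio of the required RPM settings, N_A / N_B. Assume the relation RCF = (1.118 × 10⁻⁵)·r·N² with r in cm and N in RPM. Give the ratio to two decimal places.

At fixed RCF, N ∝ 1/√r, so N_A/N_B = √(r_B/r_A) = √(5.2/15.0) = √0.346667 = 0.5888.

0.59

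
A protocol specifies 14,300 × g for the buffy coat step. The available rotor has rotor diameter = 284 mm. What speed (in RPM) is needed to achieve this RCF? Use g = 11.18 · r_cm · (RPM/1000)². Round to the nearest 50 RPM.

r = 284 mm / 2 = 142 mm = 14.2 cm
RCF = 11.18 × r × (N/1000)²
14,300 = 11.18 × 14.2 × (N/1000)²
(N/1000)² = 14,300 / 158.756 = 90.07534
N = 1000 × √90.07534 ≈ 9,490.8

N ≈ 9500 RPM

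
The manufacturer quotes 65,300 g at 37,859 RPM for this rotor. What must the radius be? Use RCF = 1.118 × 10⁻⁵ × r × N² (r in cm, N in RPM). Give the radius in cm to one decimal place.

65300 = 1.118 × 10⁻⁵ × r × (37859)²
r = 65300 / (1.118 × 10⁻⁵ × 1,433,303,881) = 65300 / 16024.34 ≈ 4.075 cm

≈ 4.1 cm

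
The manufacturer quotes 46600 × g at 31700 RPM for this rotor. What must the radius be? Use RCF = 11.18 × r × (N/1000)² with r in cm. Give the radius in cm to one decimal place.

r ≈ 4.1 cm

46600 = 11.18 × r × (31.7)²
r = 46600 / (11.18 × 1004.89) = 46600 / 11234.67 ≈ 4.148 cm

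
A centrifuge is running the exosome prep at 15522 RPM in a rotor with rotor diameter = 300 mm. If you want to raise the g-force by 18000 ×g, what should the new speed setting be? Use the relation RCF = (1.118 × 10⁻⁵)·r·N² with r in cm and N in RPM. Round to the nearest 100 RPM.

N₂ ≈ 18700 RPM

r = 300 mm / 2 = 150 mm = 15 cm
Current RCF = 1.118 × 10⁻⁵ × 15 × (15522)² = 1.118 × 10⁻⁵ × 15 × 240,932,484 ≈ 40,404.4 × g
Target RCF = 40,404.4 + 18,000 = 58,404.4 × g
N² = 58,404.4 / (16.77 × 10⁻⁵) = 348,267,144
N ≈ √348,267,144 ≈ 18,661.9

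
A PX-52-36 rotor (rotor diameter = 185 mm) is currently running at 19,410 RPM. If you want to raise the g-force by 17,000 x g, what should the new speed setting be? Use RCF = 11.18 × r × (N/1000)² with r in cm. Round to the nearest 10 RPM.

≈ 23260 RPM

r = 185 mm / 2 = 92.5 mm = 9.25 cm
Current RCF = 11.18 × 9.25 × (19.41)² = 11.18 × 9.25 × 376.7481 ≈ 38,961.4 × g
Target RCF = 38,961.4 + 17,000 = 55,961.4 × g
(N/1000)² = 55,961.4 / 103.415 = 541.1343
N = 1000 × √541.1343 ≈ 23,262.3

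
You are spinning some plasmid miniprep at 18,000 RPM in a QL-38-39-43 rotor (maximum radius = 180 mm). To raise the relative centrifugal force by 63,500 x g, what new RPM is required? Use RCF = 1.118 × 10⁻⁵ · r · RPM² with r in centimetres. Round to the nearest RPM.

r = 180 mm = 18.0 cm
Current RCF = 1.118 × 10⁻⁵ × 18 × (18000)² = 1.118 × 10⁻⁵ × 18 × 324,000,000 ≈ 65,201.8 × g
Target RCF = 65,201.8 + 63,500 = 128,701.8 × g
N² = 128,701.8 / (20.124 × 10⁻⁵) = 639,543,828
N ≈ √639,543,828 ≈ 25,289.2

≈ 25289 RPM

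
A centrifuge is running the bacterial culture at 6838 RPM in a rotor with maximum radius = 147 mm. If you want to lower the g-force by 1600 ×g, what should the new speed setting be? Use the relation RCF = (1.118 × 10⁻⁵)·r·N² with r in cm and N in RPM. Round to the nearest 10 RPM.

r = 147 mm = 14.7 cm
Current RCF = 1.118 × 10⁻⁵ × 14.7 × (6838)² = 1.118 × 10⁻⁵ × 14.7 × 46,758,244 ≈ 7,684.5 × g
Target RCF = 7,684.5 − 1,600 = 6,084.5 × g
N² = 6,084.5 / (16.4346 × 10⁻⁵) = 37,022,501
N ≈ √37,022,501 ≈ 6,084.6

N₂ ≈ 6080 RPM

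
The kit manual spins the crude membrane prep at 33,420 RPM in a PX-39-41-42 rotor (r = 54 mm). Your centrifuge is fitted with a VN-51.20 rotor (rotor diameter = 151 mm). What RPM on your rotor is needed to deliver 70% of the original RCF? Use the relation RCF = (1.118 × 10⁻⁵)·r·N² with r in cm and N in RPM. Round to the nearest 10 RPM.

Original rotor: r = 54 mm = 5.4 cm
RCF_original = 1.118 × 10⁻⁵ × 5.4 × (33420)² = 1.118 × 10⁻⁵ × 5.4 × 1,116,896,400 ≈ 67,429.3 × g
Target RCF = 0.7 × 67,429.3 ≈ 47,200.5 × g
Your rotor: r = 151 mm / 2 = 75.5 mm = 7.55 cm
47,200.5 = 1.118 × 10⁻⁵ × 7.55 × N²
N² = 47,200.5 / (8.4409 × 10⁻⁵) = 559,188,001
N ≈ √559,188,001 ≈ 23,647.2

≈ 23650 RPM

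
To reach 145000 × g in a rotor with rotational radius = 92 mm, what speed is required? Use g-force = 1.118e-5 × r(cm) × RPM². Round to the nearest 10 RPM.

r = 92 mm = 9.2 cm
145,000 = 1.118 × 10⁻⁵ × 9.2 × N²
N² = 145,000 / (10.2856 × 10⁻⁵) = 1,409,737,886
N ≈ √1,409,737,886 ≈ 37,546.5

≈ 37550 RPM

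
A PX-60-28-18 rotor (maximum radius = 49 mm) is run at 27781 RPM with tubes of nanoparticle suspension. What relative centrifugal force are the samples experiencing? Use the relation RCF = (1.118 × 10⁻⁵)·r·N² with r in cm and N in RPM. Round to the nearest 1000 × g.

r = 49 mm = 4.9 cm
RCF = 1.118 × 10⁻⁵ × 4.9 × (27781)² = 1.118 × 10⁻⁵ × 4.9 × 771,783,961 ≈ 42,279.9 × g

RCF ≈ 42000 g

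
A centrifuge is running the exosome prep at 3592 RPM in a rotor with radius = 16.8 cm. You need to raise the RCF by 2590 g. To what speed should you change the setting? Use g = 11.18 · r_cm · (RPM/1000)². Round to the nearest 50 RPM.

Current RCF = 11.18 × 16.8 × (3.592)² = 11.18 × 16.8 × 12.902464 ≈ 2,423.4 × g
Target RCF = 2,423.4 + 2,590 = 5,013.4 × g
(N/1000)² = 5,013.4 / 187.824 = 26.69201
N = 1000 × √26.69201 ≈ 5,166.4

5150 RPM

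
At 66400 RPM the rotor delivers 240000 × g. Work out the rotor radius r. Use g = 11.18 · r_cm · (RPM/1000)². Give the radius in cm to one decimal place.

≈ 4.9 cm

RCF = 11.18 × r × (N/1000)²
240000 = 11.18 × r × (66.4)²
r = 240000 / (11.18 × 4408.96) = 240000 / 49292.17 ≈ 4.869 cm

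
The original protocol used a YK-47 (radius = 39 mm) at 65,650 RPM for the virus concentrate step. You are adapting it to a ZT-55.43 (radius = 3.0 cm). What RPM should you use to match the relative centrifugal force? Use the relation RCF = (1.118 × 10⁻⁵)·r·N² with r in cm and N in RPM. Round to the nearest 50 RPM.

74850 RPM

Original rotor: r = 39 mm = 3.9 cm
RCF = 1.118 × 10⁻⁵ × r × N²
RCF_original = 1.118 × 10⁻⁵ × 3.9 × (65650)² = 1.118 × 10⁻⁵ × 3.9 × 4,309,922,500 ≈ 187,921.2 × g
187,921.2 = 1.118 × 10⁻⁵ × 3 × N²
N² = 187,921.2 / (3.354 × 10⁻⁵) = 5,602,898,032
N ≈ √5,602,898,032 ≈ 74,852.5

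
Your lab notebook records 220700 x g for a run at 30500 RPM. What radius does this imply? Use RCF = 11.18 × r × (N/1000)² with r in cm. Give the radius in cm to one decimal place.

RCF = 11.18 × r × (N/1000)²
220700 = 11.18 × r × (30.5)²
r = 220700 / (11.18 × 930.25) = 220700 / 10400.19 ≈ 21.221 cm

≈ 21.2 cm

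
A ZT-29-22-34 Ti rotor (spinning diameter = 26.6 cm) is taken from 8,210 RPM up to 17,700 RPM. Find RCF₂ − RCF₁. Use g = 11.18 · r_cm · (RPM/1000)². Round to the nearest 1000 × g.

≈ 37000 x g

r = 26.6 / 2 = 13.3 cm
RCF₁ = 11.18 × 13.3 × (8.21)² = 11.18 × 13.3 × 67.4041 ≈ 10,022.6 × g
RCF₂ = 11.18 × 13.3 × (17.7)² = 11.18 × 13.3 × 313.29 ≈ 46,584.3 × g
Increase = 46,584.3 − 10,022.6 = 36,561.7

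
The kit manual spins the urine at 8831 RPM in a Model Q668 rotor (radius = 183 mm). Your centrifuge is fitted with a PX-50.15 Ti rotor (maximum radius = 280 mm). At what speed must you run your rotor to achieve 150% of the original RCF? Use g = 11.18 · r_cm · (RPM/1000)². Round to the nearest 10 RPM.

8740 RPM

Original rotor: r = 183 mm = 18.3 cm
RCF = 11.18 × r × (N/1000)²
RCF_original = 11.18 × 18.3 × (8.831)² = 11.18 × 18.3 × 77.986561 ≈ 15,955.6 × g
Target RCF = 1.5 × 15,955.6 ≈ 23,933.4 × g
Your rotor: r = 280 mm = 28.0 cm
23,933.4 = 11.18 × 28 × (N/1000)²
(N/1000)² = 23,933.4 / 313.04 = 76.45477
N = 1000 × √76.45477 ≈ 8,743.8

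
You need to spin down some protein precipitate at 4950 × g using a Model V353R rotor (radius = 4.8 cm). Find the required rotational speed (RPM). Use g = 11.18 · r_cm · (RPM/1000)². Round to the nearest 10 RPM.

N ≈ 9600 RPM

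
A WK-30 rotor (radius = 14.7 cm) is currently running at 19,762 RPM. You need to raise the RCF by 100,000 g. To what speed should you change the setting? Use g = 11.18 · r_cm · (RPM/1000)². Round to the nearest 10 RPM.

N₂ ≈ 31610 RPM

Current RCF = 11.18 × 14.7 × (19.762)² = 11.18 × 14.7 × 390.536644 ≈ 64,183.1 × g
Target RCF = 64,183.1 + 100,000 = 164,183.1 × g
(N/1000)² = 164,183.1 / 164.346 = 999.0088
N = 1000 × √999.0088 ≈ 31,607.1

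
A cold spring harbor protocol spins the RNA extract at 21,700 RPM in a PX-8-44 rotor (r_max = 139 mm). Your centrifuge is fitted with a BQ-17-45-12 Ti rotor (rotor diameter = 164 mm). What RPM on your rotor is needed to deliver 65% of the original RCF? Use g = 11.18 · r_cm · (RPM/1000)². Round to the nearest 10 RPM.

≈ 22780 RPM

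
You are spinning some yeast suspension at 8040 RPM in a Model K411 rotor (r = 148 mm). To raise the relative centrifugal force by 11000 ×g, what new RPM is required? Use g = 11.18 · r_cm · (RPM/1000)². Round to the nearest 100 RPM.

N₂ ≈ 11500 RPM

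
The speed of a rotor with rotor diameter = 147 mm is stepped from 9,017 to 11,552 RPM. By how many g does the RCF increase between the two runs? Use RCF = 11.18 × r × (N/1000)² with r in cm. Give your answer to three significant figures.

r = 147 mm / 2 = 73.5 mm = 7.35 cm
RCF₁ = 11.18 × 7.35 × (9.017)² = 11.18 × 7.35 × 81.306289 ≈ 6,681.2 × g
RCF₂ = 11.18 × 7.35 × (11.552)² = 11.18 × 7.35 × 133.448704 ≈ 10,965.9 × g
Increase = 10,965.9 − 6,681.2 = 4,284.7

4280 g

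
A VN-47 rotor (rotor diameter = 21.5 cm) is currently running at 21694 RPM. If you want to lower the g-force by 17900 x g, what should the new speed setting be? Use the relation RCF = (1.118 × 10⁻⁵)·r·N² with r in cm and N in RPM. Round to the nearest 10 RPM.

N₂ ≈ 17940 RPM

r = 21.5 / 2 = 10.75 cm
Current RCF = 1.118 × 10⁻⁵ × 10.75 × (21694)² = 1.118 × 10⁻⁵ × 10.75 × 470,629,636 ≈ 56,562.6 × g
Target RCF = 56,562.6 − 17,900 = 38,662.6 × g
N² = 38,662.6 / (12.0185 × 10⁻⁵) = 321,692,391
N ≈ √321,692,391 ≈ 17,935.8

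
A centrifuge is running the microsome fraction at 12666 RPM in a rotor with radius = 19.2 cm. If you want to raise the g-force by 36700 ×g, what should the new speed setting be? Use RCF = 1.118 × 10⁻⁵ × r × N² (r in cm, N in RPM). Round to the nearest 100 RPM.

N₂ ≈ 18200 RPM

Current RCF = 1.118 × 10⁻⁵ × 19.2 × (12666)² = 1.118 × 10⁻⁵ × 19.2 × 160,427,556 ≈ 34,436.7 × g
Target RCF = 34,436.7 + 36,700 = 71,136.7 × g
N² = 71,136.7 / (21.4656 × 10⁻⁵) = 331,398,610
N ≈ √331,398,610 ≈ 18,204.4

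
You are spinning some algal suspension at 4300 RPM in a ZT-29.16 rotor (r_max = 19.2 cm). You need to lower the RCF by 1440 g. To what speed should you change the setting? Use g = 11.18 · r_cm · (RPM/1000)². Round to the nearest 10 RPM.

Current RCF = 11.18 × 19.2 × (4.3)² = 11.18 × 19.2 × 18.49 ≈ 3,969 × g
Target RCF = 3,969 − 1,440 = 2,529 × g
(N/1000)² = 2,529 / 214.656 = 11.78164
N = 1000 × √11.78164 ≈ 3,432.4

3430 RPM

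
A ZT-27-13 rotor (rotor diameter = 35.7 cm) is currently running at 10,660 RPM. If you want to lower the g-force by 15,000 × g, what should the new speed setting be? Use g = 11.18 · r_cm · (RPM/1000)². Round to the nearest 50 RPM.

6200 RPM

r = 35.7 / 2 = 17.85 cm
Current RCF = 11.18 × 17.85 × (10.66)² = 11.18 × 17.85 × 113.6356 ≈ 22,677.5 × g
Target RCF = 22,677.5 − 15,000 = 7,677.5 × g
(N/1000)² = 7,677.5 / 199.563 = 38.47156
N = 1000 × √38.47156 ≈ 6,202.5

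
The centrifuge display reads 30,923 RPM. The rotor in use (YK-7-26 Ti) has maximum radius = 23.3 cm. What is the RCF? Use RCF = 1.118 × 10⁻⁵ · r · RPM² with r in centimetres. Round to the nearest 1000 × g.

RCF ≈ 249000 x g

RCF = 1.118 × 10⁻⁵ × 23.3 × (30923)² = 1.118 × 10⁻⁵ × 23.3 × 956,231,929 ≈ 249,092.7 × g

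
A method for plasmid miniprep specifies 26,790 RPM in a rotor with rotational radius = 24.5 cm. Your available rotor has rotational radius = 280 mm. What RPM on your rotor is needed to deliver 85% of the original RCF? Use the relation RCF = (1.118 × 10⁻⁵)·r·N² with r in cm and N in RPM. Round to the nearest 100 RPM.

RCF = 1.118 × 10⁻⁵ × r × N²
RCF_original = 1.118 × 10⁻⁵ × 24.5 × (26790)² = 1.118 × 10⁻⁵ × 24.5 × 717,704,100 ≈ 196,586.3 × g
Target RCF = 0.85 × 196,586.3 ≈ 167,098.4 × g
Your rotor: r = 280 mm = 28.0 cm
167,098.4 = 1.118 × 10⁻⁵ × 28 × N²
N² = 167,098.4 / (31.304 × 10⁻⁵) = 533,792,487
N ≈ √533,792,487 ≈ 23,103.9

23100 RPM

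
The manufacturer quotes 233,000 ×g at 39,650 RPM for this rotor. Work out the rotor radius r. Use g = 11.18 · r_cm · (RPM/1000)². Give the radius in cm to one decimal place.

RCF = 11.18 × r × (N/1000)²
233000 = 11.18 × r × (39.65)²
r = 233000 / (11.18 × 1572.1225) = 233000 / 17576.33 ≈ 13.256 cm

13.3 cm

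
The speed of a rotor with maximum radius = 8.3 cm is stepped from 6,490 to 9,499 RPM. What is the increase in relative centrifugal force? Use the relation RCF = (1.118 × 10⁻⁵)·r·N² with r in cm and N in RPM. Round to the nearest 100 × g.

4500 x g

RCF₁ = 1.118 × 10⁻⁵ × 8.3 × (6490)² = 1.118 × 10⁻⁵ × 8.3 × 42,120,100 ≈ 3,908.5 × g
RCF₂ = 1.118 × 10⁻⁵ × 8.3 × (9499)² = 1.118 × 10⁻⁵ × 8.3 × 90,231,001 ≈ 8,372.9 × g
Increase = 8,372.9 − 3,908.5 = 4,464.4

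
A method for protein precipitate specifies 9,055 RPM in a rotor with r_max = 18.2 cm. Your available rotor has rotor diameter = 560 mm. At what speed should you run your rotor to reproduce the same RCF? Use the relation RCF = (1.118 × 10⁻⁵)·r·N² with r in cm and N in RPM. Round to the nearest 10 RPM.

7300 RPM

RCF = 1.118 × 10⁻⁵ × r × N²
RCF_original = 1.118 × 10⁻⁵ × 18.2 × (9055)² = 1.118 × 10⁻⁵ × 18.2 × 81,993,025 ≈ 16,683.6 × g
Your rotor: r = 560 mm / 2 = 280 mm = 28 cm
16,683.6 = 1.118 × 10⁻⁵ × 28 × N²
N² = 16,683.6 / (31.304 × 10⁻⁵) = 53,295,426
N ≈ √53,295,426 ≈ 7,300.4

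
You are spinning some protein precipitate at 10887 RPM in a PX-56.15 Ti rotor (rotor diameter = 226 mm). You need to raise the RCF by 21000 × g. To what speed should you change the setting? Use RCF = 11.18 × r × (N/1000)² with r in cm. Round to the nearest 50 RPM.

16850 RPM

r = 226 mm / 2 = 113 mm = 11.3 cm
Current RCF = 11.18 × 11.3 × (10.887)² = 11.18 × 11.3 × 118.526769 ≈ 14,974 × g
Target RCF = 14,974 + 21,000 = 35,974 × g
(N/1000)² = 35,974 / 126.334 = 284.7531
N = 1000 × √284.7531 ≈ 16,874.6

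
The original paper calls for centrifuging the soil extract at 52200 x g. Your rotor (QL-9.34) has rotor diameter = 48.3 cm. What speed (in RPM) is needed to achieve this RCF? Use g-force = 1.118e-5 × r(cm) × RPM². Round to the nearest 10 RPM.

r = 48.3 / 2 = 24.15 cm
52,200 = 1.118 × 10⁻⁵ × 24.15 × N²
N² = 52,200 / (26.9997 × 10⁻⁵) = 193,335,482
N ≈ √193,335,482 ≈ 13,904.5

13900 RPM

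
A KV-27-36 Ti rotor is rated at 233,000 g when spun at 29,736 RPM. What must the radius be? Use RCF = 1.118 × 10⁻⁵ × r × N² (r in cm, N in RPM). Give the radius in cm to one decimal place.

r ≈ 23.6 cm

233000 = 1.118 × 10⁻⁵ × r × (29736)²
r = 233000 / (1.118 × 10⁻⁵ × 884,229,696) = 233000 / 9885.688 ≈ 23.569 cm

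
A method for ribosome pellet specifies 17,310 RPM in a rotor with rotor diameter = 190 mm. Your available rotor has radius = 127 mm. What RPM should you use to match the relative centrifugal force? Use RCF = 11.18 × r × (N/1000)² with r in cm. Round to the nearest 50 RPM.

≈ 14950 RPM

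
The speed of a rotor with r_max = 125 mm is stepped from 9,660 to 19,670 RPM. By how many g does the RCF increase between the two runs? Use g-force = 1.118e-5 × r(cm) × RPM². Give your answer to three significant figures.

r = 125 mm = 12.5 cm
RCF₁ = 1.118 × 10⁻⁵ × 12.5 × (9660)² = 1.118 × 10⁻⁵ × 12.5 × 93,315,600 ≈ 13,040.9 × g
RCF₂ = 1.118 × 10⁻⁵ × 12.5 × (19670)² = 1.118 × 10⁻⁵ × 12.5 × 386,908,900 ≈ 54,070.5 × g
Increase = 54,070.5 − 13,040.9 = 41,029.6

≈ 41000 g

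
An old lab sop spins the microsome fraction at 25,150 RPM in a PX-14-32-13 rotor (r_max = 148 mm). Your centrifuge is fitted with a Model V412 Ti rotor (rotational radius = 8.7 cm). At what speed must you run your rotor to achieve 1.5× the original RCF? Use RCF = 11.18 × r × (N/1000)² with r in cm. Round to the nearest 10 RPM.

≈ 40170 RPM

Original rotor: r = 148 mm = 14.8 cm
RCF_original = 11.18 × 14.8 × (25.15)² = 11.18 × 14.8 × 632.5225 ≈ 104,659.7 × g
Target RCF = 1.5 × 104,659.7 ≈ 156,989.5 × g
156,989.5 = 11.18 × 8.7 × (N/1000)²
(N/1000)² = 156,989.5 / 97.266 = 1614.022
N = 1000 × √1614.022 ≈ 40,174.9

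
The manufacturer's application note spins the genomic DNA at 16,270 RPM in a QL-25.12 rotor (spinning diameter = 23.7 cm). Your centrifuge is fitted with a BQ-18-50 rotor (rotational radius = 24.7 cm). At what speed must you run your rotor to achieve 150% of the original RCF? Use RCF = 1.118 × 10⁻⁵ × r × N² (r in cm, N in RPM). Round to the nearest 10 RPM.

≈ 13800 RPM

Original rotor: r = 23.7 / 2 = 11.85 cm
RCF_original = 1.118 × 10⁻⁵ × 11.85 × (16270)² = 1.118 × 10⁻⁵ × 11.85 × 264,712,900 ≈ 35,070 × g
Target RCF = 1.5 × 35,070 ≈ 52,605 × g
52,605 = 1.118 × 10⁻⁵ × 24.7 × N²
N² = 52,605 / (27.6146 × 10⁻⁵) = 190,497,056
N ≈ √190,497,056 ≈ 13,802.1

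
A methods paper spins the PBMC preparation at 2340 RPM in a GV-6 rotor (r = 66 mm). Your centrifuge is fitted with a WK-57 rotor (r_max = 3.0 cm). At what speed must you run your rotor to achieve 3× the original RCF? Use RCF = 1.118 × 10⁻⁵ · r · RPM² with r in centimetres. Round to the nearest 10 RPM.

≈ 6010 RPM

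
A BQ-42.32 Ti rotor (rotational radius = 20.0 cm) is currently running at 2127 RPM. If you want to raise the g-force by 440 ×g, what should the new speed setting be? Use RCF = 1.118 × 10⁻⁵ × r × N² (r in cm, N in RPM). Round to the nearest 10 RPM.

Current RCF = 1.118 × 10⁻⁵ × 20 × (2127)² = 1.118 × 10⁻⁵ × 20 × 4,524,129 ≈ 1,011.6 × g
Target RCF = 1,011.6 + 440 = 1,451.6 × g
N² = 1,451.6 / (22.36 × 10⁻⁵) = 6,491,950
N ≈ √6,491,950 ≈ 2,547.9

2550 RPM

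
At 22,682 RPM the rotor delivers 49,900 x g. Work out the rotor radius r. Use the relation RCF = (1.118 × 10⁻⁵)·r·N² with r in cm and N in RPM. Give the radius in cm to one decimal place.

r ≈ 8.7 cm

49900 = 1.118 × 10⁻⁵ × r × (22682)²
r = 49900 / (1.118 × 10⁻⁵ × 514,473,124) = 49900 / 5751.81 ≈ 8.676 cm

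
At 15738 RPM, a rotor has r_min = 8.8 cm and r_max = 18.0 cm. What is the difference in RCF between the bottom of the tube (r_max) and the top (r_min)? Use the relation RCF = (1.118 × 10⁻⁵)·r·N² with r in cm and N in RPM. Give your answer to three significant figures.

ΔRCF ≈ 25500 × g

RCF_max = 1.118 × 10⁻⁵ × 18 × (15738)² = 1.118 × 10⁻⁵ × 18 × 247,684,644 ≈ 49,844.1 × g
RCF_min = 1.118 × 10⁻⁵ × 8.8 × (15738)² = 1.118 × 10⁻⁵ × 8.8 × 247,684,644 ≈ 24,368.2 × g
ΔRCF = 49,844.1 − 24,368.2 = 25,475.9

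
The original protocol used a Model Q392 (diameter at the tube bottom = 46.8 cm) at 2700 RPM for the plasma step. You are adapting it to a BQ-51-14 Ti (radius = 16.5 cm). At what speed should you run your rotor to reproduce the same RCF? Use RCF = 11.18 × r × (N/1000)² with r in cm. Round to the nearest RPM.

Original rotor: r = 46.8 / 2 = 23.4 cm
RCF = 11.18 × r × (N/1000)²
RCF_original = 11.18 × 23.4 × (2.7)² = 11.18 × 23.4 × 7.29 ≈ 1,907.2 × g
1,907.2 = 11.18 × 16.5 × (N/1000)²
(N/1000)² = 1,907.2 / 184.47 = 10.33881
N = 1000 × √10.33881 ≈ 3,215.4

3215 RPM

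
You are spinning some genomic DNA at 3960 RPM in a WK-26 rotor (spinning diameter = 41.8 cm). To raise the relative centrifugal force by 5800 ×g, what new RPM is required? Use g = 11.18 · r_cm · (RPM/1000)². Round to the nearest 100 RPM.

r = 41.8 / 2 = 20.9 cm
Current RCF = 11.18 × 20.9 × (3.96)² = 11.18 × 20.9 × 15.6816 ≈ 3,664.2 × g
Target RCF = 3,664.2 + 5,800 = 9,464.2 × g
(N/1000)² = 9,464.2 / 233.662 = 40.5038
N = 1000 × √40.5038 ≈ 6,364.3

N₂ ≈ 6400 RPM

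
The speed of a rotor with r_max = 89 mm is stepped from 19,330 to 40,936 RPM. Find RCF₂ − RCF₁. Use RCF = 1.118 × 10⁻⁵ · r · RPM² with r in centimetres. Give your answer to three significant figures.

r = 89 mm = 8.9 cm
RCF₁ = 1.118 × 10⁻⁵ × 8.9 × (19330)² = 1.118 × 10⁻⁵ × 8.9 × 373,648,900 ≈ 37,178.8 × g
RCF₂ = 1.118 × 10⁻⁵ × 8.9 × (40936)² = 1.118 × 10⁻⁵ × 8.9 × 1,675,756,096 ≈ 166,741.1 × g
Increase = 166,741.1 − 37,178.8 = 129,562.3

130000 ×g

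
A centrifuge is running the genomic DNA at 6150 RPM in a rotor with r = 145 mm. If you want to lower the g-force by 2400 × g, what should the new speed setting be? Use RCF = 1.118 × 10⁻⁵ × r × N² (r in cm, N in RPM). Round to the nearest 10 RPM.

≈ 4800 RPM

r = 145 mm = 14.5 cm
Current RCF = 1.118 × 10⁻⁵ × 14.5 × (6150)² = 1.118 × 10⁻⁵ × 14.5 × 37,822,500 ≈ 6,131.4 × g
Target RCF = 6,131.4 − 2,400 = 3,731.4 × g
N² = 3,731.4 / (16.211 × 10⁻⁵) = 23,017,704
N ≈ √23,017,704 ≈ 4,797.7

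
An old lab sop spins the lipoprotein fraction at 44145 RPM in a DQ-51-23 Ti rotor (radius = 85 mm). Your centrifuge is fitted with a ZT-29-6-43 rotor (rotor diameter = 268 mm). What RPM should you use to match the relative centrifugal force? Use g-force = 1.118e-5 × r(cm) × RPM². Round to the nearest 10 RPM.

≈ 35160 RPM

Original rotor: r = 85 mm = 8.5 cm
RCF_original = 1.118 × 10⁻⁵ × 8.5 × (44145)² = 1.118 × 10⁻⁵ × 8.5 × 1,948,781,025 ≈ 185,192.7 × g
Your rotor: r = 268 mm / 2 = 134 mm = 13.4 cm
185,192.7 = 1.118 × 10⁻⁵ × 13.4 × N²
N² = 185,192.7 / (14.9812 × 10⁻⁵) = 1,236,167,330
N ≈ √1,236,167,330 ≈ 35,159.2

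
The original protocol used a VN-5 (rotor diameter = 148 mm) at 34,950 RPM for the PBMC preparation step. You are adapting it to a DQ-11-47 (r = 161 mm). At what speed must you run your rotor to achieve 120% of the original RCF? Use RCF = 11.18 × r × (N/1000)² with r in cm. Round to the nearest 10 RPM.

Original rotor: r = 148 mm / 2 = 74 mm = 7.4 cm
RCF_original = 11.18 × 7.4 × (34.95)² = 11.18 × 7.4 × 1,221.5025 ≈ 101,057.3 × g
Target RCF = 1.2 × 101,057.3 ≈ 121,268.8 × g
Your rotor: r = 161 mm = 16.1 cm
121,268.8 = 11.18 × 16.1 × (N/1000)²
(N/1000)² = 121,268.8 / 179.998 = 673.723
N = 1000 × √673.723 ≈ 25,956.2

≈ 25960 RPM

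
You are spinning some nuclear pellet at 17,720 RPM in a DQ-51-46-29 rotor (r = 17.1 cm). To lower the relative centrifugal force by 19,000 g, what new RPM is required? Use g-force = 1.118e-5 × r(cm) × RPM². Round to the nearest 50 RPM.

N₂ ≈ 14650 RPM

Current RCF = 1.118 × 10⁻⁵ × 17.1 × (17720)² = 1.118 × 10⁻⁵ × 17.1 × 313,998,400 ≈ 60,029.6 × g
Target RCF = 60,029.6 − 19,000 = 41,029.6 × g
N² = 41,029.6 / (19.1178 × 10⁻⁵) = 214,614,652
N ≈ √214,614,652 ≈ 14,649.7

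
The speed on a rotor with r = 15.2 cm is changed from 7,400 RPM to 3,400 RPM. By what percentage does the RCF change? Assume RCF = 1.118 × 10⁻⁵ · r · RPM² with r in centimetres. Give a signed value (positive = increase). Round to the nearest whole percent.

RCF ∝ N², so the ratio is (3400/7400)² = (0.459459)² = 0.2111.
Change = 0.2111 − 1 = -0.7889 → -78.9%.

-79%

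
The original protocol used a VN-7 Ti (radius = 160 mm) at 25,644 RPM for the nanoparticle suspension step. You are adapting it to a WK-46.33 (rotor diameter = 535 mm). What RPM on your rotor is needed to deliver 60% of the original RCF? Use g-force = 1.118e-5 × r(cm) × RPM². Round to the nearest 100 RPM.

Original rotor: r = 160 mm = 16.0 cm
RCF = 1.118 × 10⁻⁵ × r × N²
RCF_original = 1.118 × 10⁻⁵ × 16 × (25644)² = 1.118 × 10⁻⁵ × 16 × 657,614,736 ≈ 117,634.1 × g
Target RCF = 0.6 × 117,634.1 ≈ 70,580.5 × g
Your rotor: r = 535 mm / 2 = 267.5 mm = 26.75 cm
70,580.5 = 1.118 × 10⁻⁵ × 26.75 × N²
N² = 70,580.5 / (29.9065 × 10⁻⁵) = 236,003,879
N ≈ √236,003,879 ≈ 15,362.4

15400 RPM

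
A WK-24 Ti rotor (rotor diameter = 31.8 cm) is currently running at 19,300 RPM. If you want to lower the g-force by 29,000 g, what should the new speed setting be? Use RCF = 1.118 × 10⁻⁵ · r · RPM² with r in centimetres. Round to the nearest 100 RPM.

14500 RPM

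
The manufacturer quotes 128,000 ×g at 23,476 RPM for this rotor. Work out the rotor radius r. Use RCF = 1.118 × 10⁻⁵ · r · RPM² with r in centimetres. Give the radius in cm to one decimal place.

r ≈ 20.8 cm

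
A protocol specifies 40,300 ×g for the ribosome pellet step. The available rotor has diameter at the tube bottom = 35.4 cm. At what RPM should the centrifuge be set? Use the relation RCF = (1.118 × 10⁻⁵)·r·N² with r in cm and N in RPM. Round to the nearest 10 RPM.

r = 35.4 / 2 = 17.7 cm
RCF = 1.118 × 10⁻⁵ × r × N²
40,300 = 1.118 × 10⁻⁵ × 17.7 × N²
N² = 40,300 / (19.7886 × 10⁻⁵) = 203,652,608
N ≈ √203,652,608 ≈ 14,270.7

14270 RPM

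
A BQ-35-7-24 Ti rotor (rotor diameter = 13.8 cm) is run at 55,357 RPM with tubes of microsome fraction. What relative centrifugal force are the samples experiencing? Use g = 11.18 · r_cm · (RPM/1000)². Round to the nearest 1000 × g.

r = 13.8 / 2 = 6.9 cm
RCF = 11.18 × 6.9 × (55.357)² = 11.18 × 6.9 × 3,064.397449 ≈ 236,393.7 × g

≈ 236000 × g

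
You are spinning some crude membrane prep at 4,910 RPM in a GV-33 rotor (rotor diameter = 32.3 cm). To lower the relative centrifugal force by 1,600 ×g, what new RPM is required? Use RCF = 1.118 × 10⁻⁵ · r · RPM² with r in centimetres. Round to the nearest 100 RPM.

r = 32.3 / 2 = 16.15 cm
Current RCF = 1.118 × 10⁻⁵ × 16.15 × (4910)² = 1.118 × 10⁻⁵ × 16.15 × 24,108,100 ≈ 4,352.9 × g
Target RCF = 4,352.9 − 1,600 = 2,752.9 × g
N² = 2,752.9 / (18.0557 × 10⁻⁵) = 15,246,709
N ≈ √15,246,709 ≈ 3,904.7

3900 RPM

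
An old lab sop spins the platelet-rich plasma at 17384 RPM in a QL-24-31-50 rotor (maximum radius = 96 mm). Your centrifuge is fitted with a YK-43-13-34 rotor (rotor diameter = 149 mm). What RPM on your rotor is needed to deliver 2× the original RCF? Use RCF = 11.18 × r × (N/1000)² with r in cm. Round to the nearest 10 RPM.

27910 RPM

Original rotor: r = 96 mm = 9.6 cm
RCF_original = 11.18 × 9.6 × (17.384)² = 11.18 × 9.6 × 302.203456 ≈ 32,434.9 × g
Target RCF = 2 × 32,434.9 ≈ 64,869.8 × g
Your rotor: r = 149 mm / 2 = 74.5 mm = 7.45 cm
64,869.8 = 11.18 × 7.45 × (N/1000)²
(N/1000)² = 64,869.8 / 83.291 = 778.8332
N = 1000 × √778.8332 ≈ 27,907.6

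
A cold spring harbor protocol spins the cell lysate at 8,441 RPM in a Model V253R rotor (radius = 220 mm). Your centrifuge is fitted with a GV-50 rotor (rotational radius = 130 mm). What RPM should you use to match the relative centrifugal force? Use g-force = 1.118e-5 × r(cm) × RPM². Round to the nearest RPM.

Original rotor: r = 220 mm = 22.0 cm
RCF_original = 1.118 × 10⁻⁵ × 22 × (8441)² = 1.118 × 10⁻⁵ × 22 × 71,250,481 ≈ 17,524.8 × g
Your rotor: r = 130 mm = 13.0 cm
17,524.8 = 1.118 × 10⁻⁵ × 13 × N²
N² = 17,524.8 / (14.534 × 10⁻⁵) = 120,577,955
N ≈ √120,577,955 ≈ 10,980.8

10981 RPM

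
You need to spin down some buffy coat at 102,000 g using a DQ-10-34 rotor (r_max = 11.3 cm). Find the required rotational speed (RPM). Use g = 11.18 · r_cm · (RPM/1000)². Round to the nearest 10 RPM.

28410 RPM

102,000 = 11.18 × 11.3 × (N/1000)²
(N/1000)² = 102,000 / 126.334 = 807.3836
N = 1000 × √807.3836 ≈ 28,414.5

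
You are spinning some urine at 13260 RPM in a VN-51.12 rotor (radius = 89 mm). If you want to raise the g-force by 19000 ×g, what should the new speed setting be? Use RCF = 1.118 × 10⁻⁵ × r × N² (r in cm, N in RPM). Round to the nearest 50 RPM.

N₂ ≈ 19150 RPM

r = 89 mm = 8.9 cm
Current RCF = 1.118 × 10⁻⁵ × 8.9 × (13260)² = 1.118 × 10⁻⁵ × 8.9 × 175,827,600 ≈ 17,495.2 × g
Target RCF = 17,495.2 + 19,000 = 36,495.2 × g
N² = 36,495.2 / (9.9502 × 10⁻⁵) = 366,778,557
N ≈ √366,778,557 ≈ 19,151.5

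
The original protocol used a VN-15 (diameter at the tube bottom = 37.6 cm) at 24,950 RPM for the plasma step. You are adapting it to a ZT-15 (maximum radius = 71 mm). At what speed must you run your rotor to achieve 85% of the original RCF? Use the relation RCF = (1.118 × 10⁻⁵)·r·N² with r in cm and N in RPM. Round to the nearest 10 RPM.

37430 RPM

Original rotor: r = 37.6 / 2 = 18.8 cm
RCF_original = 1.118 × 10⁻⁵ × 18.8 × (24950)² = 1.118 × 10⁻⁵ × 18.8 × 622,502,500 ≈ 130,840.1 × g
Target RCF = 0.85 × 130,840.1 ≈ 111,214.1 × g
Your rotor: r = 71 mm = 7.1 cm
111,214.1 = 1.118 × 10⁻⁵ × 7.1 × N²
N² = 111,214.1 / (7.9378 × 10⁻⁵) = 1,401,069,566
N ≈ √1,401,069,566 ≈ 37,430.9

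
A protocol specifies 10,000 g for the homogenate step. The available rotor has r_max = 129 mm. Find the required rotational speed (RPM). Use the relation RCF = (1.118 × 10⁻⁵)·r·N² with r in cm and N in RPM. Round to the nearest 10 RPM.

≈ 8330 RPM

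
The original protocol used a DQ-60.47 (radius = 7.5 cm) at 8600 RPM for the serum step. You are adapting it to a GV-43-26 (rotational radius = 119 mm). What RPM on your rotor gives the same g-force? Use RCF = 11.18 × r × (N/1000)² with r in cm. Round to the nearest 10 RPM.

RCF = 11.18 × r × (N/1000)²
RCF_original = 11.18 × 7.5 × (8.6)² = 11.18 × 7.5 × 73.96 ≈ 6,201.5 × g
Your rotor: r = 119 mm = 11.9 cm
6,201.5 = 11.18 × 11.9 × (N/1000)²
(N/1000)² = 6,201.5 / 133.042 = 46.6131
N = 1000 × √46.6131 ≈ 6,827.4

≈ 6830 RPM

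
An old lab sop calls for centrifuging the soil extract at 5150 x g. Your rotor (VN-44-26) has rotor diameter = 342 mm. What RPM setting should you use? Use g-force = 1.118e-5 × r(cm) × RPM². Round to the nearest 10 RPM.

N ≈ 5190 RPM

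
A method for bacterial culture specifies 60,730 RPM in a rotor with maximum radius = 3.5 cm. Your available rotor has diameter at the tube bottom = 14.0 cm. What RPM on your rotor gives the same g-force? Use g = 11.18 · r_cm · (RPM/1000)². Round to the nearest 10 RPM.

≈ 42940 RPM

RCF_original = 11.18 × 3.5 × (60.73)² = 11.18 × 3.5 × 3,688.1329 ≈ 144,316.6 × g
Your rotor: r = 14.0 / 2 = 7 cm
144,316.6 = 11.18 × 7 × (N/1000)²
(N/1000)² = 144,316.6 / 78.26 = 1844.066
N = 1000 × √1844.066 ≈ 42,942.6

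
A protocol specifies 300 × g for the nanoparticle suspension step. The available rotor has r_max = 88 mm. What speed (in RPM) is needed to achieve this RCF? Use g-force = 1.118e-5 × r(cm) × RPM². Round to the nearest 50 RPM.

r = 88 mm = 8.8 cm
RCF = 1.118 × 10⁻⁵ × r × N²
300 = 1.118 × 10⁻⁵ × 8.8 × N²
N² = 300 / (9.8384 × 10⁻⁵) = 3,049,276
N ≈ √3,049,276 ≈ 1,746.2

1750 RPM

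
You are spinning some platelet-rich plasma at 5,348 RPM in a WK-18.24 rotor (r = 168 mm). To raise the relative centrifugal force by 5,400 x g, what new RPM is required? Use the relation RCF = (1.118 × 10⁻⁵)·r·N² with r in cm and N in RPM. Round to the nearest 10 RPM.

N₂ ≈ 7570 RPM

r = 168 mm = 16.8 cm
Current RCF = 1.118 × 10⁻⁵ × 16.8 × (5348)² = 1.118 × 10⁻⁵ × 16.8 × 28,601,104 ≈ 5,372 × g
Target RCF = 5,372 + 5,400 = 10,772 × g
N² = 10,772 / (18.7824 × 10⁻⁵) = 57,351,563
N ≈ √57,351,563 ≈ 7,573.1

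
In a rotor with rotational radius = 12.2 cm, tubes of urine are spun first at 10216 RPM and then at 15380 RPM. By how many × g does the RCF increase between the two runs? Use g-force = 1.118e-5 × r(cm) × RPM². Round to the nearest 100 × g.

18000 × g

RCF₁ = 1.118 × 10⁻⁵ × 12.2 × (10216)² = 1.118 × 10⁻⁵ × 12.2 × 104,366,656 ≈ 14,235.2 × g
RCF₂ = 1.118 × 10⁻⁵ × 12.2 × (15380)² = 1.118 × 10⁻⁵ × 12.2 × 236,544,400 ≈ 32,263.7 × g
Increase = 32,263.7 − 14,235.2 = 18,028.5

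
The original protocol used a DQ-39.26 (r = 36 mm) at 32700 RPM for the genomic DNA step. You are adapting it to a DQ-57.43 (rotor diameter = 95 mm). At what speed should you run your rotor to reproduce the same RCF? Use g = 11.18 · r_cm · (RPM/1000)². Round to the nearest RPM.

≈ 28468 RPM

Original rotor: r = 36 mm = 3.6 cm
RCF = 11.18 × r × (N/1000)²
RCF_original = 11.18 × 3.6 × (32.7)² = 11.18 × 3.6 × 1,069.29 ≈ 43,036.8 × g
Your rotor: r = 95 mm / 2 = 47.5 mm = 4.75 cm
43,036.8 = 11.18 × 4.75 × (N/1000)²
(N/1000)² = 43,036.8 / 53.105 = 810.4096
N = 1000 × √810.4096 ≈ 28,467.7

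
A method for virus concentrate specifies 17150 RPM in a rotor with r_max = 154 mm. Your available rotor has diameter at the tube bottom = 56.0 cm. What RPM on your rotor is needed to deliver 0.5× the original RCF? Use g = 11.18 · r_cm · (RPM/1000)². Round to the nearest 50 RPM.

≈ 9000 RPM

Original rotor: r = 154 mm = 15.4 cm
RCF_original = 11.18 × 15.4 × (17.15)² = 11.18 × 15.4 × 294.1225 ≈ 50,639.7 × g
Target RCF = 0.5 × 50,639.7 ≈ 25,319.8 × g
Your rotor: r = 56.0 / 2 = 28 cm
25,319.8 = 11.18 × 28 × (N/1000)²
(N/1000)² = 25,319.8 / 313.04 = 80.88359
N = 1000 × √80.88359 ≈ 8,993.5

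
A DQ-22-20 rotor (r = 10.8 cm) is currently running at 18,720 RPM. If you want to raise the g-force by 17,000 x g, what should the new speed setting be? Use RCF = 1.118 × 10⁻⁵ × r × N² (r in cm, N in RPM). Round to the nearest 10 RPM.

Current RCF = 1.118 × 10⁻⁵ × 10.8 × (18720)² = 1.118 × 10⁻⁵ × 10.8 × 350,438,400 ≈ 42,313.3 × g
Target RCF = 42,313.3 + 17,000 = 59,313.3 × g
N² = 59,313.3 / (12.0744 × 10⁻⁵) = 491,231,862
N ≈ √491,231,862 ≈ 22,163.8

N₂ ≈ 22160 RPM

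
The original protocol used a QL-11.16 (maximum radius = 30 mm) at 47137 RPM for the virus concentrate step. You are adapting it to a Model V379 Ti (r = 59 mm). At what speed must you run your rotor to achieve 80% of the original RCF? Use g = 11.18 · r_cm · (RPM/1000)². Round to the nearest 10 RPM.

Original rotor: r = 30 mm = 3.0 cm
RCF_original = 11.18 × 3 × (47.137)² = 11.18 × 3 × 2,221.896769 ≈ 74,522.4 × g
Target RCF = 0.8 × 74,522.4 ≈ 59,617.9 × g
Your rotor: r = 59 mm = 5.9 cm
59,617.9 = 11.18 × 5.9 × (N/1000)²
(N/1000)² = 59,617.9 / 65.962 = 903.8219
N = 1000 × √903.8219 ≈ 30,063.6

30060 RPM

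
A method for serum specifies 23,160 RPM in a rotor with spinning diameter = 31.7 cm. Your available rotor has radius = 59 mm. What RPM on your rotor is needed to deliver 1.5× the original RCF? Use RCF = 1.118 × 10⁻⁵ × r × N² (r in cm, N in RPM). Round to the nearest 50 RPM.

≈ 46500 RPM

Original rotor: r = 31.7 / 2 = 15.85 cm
RCF = 1.118 × 10⁻⁵ × r × N²
RCF_original = 1.118 × 10⁻⁵ × 15.85 × (23160)² = 1.118 × 10⁻⁵ × 15.85 × 536,385,600 ≈ 95,049.1 × g
Target RCF = 1.5 × 95,049.1 ≈ 142,573.7 × g
Your rotor: r = 59 mm = 5.9 cm
142,573.7 = 1.118 × 10⁻⁵ × 5.9 × N²
N² = 142,573.7 / (6.5962 × 10⁻⁵) = 2,161,452,048
N ≈ √2,161,452,048 ≈ 46,491.4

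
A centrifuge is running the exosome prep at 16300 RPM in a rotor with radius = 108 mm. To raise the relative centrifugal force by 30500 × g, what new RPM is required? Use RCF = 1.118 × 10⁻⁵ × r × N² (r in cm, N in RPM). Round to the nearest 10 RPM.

N₂ ≈ 22770 RPM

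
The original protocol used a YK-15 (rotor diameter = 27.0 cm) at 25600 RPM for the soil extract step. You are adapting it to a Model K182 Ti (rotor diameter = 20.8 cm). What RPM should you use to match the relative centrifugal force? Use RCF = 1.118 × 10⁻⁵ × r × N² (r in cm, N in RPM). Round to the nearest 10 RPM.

Original rotor: r = 27.0 / 2 = 13.5 cm
RCF_original = 1.118 × 10⁻⁵ × 13.5 × (25600)² = 1.118 × 10⁻⁵ × 13.5 × 655,360,000 ≈ 98,913.5 × g
Your rotor: r = 20.8 / 2 = 10.4 cm
98,913.5 = 1.118 × 10⁻⁵ × 10.4 × N²
N² = 98,913.5 / (11.6272 × 10⁻⁵) = 850,707,823
N ≈ √850,707,823 ≈ 29,166.9

29170 RPM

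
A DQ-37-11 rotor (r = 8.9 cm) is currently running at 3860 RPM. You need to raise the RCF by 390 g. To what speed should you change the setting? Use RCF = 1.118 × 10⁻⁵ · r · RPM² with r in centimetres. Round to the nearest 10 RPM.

≈ 4340 RPM

Current RCF = 1.118 × 10⁻⁵ × 8.9 × (3860)² = 1.118 × 10⁻⁵ × 8.9 × 14,899,600 ≈ 1,482.5 × g
Target RCF = 1,482.5 + 390 = 1,872.5 × g
N² = 1,872.5 / (9.9502 × 10⁻⁵) = 18,818,717
N ≈ √18,818,717 ≈ 4,338.1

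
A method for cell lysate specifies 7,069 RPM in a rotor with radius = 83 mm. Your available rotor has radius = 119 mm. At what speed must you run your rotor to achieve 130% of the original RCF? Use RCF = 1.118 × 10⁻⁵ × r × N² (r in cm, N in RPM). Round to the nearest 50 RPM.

≈ 6750 RPM

Original rotor: r = 83 mm = 8.3 cm
RCF_original = 1.118 × 10⁻⁵ × 8.3 × (7069)² = 1.118 × 10⁻⁵ × 8.3 × 49,970,761 ≈ 4,637 × g
Target RCF = 1.3 × 4,637 ≈ 6,028.1 × g
Your rotor: r = 119 mm = 11.9 cm
6,028.1 = 1.118 × 10⁻⁵ × 11.9 × N²
N² = 6,028.1 / (13.3042 × 10⁻⁵) = 45,309,752
N ≈ √45,309,752 ≈ 6,731.3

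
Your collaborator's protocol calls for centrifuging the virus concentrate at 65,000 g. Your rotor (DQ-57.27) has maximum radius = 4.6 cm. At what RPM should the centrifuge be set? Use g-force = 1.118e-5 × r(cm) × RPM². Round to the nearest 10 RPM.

≈ 35550 RPM

65,000 = 1.118 × 10⁻⁵ × 4.6 × N²
N² = 65,000 / (5.1428 × 10⁻⁵) = 1,263,902,932
N ≈ √1,263,902,932 ≈ 35,551.4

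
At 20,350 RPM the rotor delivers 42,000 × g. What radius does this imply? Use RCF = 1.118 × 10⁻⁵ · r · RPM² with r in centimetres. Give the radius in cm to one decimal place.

42000 = 1.118 × 10⁻⁵ × r × (20350)²
r = 42000 / (1.118 × 10⁻⁵ × 414,122,500) = 42000 / 4629.89 ≈ 9.071 cm

≈ 9.1 cm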